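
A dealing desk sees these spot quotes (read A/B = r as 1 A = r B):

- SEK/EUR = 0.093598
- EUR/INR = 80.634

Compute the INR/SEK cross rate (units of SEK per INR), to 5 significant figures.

INR/SEK = 0.13250

1 INR ÷ 80.634 = 0.0124017 EUR
0.0124017 EUR ÷ 0.093598 = 0.1325 SEK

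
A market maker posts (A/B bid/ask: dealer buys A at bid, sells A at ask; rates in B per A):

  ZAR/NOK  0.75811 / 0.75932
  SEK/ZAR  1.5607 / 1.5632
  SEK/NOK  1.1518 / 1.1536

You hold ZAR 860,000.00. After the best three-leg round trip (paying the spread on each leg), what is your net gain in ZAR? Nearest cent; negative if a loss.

Net profit: ZAR 22,053.36

Best loop ZAR → NOK → SEK → ZAR:
ZAR 860,000.00 × 0.75811 (sell ZAR at bid) = NOK 651,974.60
NOK 651,974.60 ÷ 1.1536 (buy SEK at ask) = SEK 565,165.22
SEK 565,165.22 × 1.5607 (sell SEK at bid) = ZAR 882,053.36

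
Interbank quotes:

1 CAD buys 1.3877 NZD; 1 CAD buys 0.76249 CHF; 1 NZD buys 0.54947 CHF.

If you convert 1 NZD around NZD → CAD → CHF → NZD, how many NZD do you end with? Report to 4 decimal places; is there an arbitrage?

1.0000 (no arbitrage)

Around NZD → CAD → CHF → NZD: 1 ÷ 1.3877 × 0.76249 ÷ 0.54947 = 0.999988
Product ≈ 1 (deviation 0.001%, within rounding noise).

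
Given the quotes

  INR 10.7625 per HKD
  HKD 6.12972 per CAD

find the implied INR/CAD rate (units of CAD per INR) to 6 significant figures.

1 INR ÷ 10.7625 = 0.0929152 HKD
0.0929152 HKD ÷ 6.12972 = 0.0151581 CAD

INR/CAD = 0.0151581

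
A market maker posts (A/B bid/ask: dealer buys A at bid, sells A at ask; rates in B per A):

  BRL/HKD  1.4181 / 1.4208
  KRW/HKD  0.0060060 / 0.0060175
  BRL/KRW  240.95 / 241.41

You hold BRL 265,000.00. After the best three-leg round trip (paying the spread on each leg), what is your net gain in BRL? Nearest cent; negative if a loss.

Best loop BRL → KRW → HKD → BRL:
BRL 265,000.00 × 240.95 (sell BRL at bid) = KRW 63,851,750
KRW 63,851,750 × 0.0060060 (sell KRW at bid) = HKD 383,493.61
HKD 383,493.61 ÷ 1.4208 (buy BRL at ask) = BRL 269,913.86

Net profit: BRL 4,913.86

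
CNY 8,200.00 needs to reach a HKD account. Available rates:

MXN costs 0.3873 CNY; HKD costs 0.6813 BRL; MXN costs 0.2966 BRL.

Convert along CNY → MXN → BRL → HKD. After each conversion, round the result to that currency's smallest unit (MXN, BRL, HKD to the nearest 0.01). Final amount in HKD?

HKD 9,217.20

CNY 8,200.00 ÷ 0.3873 = MXN 21,172.22
MXN 21,172.22 × 0.2966 = BRL 6,279.68
BRL 6,279.68 ÷ 0.6813 = HKD 9,217.20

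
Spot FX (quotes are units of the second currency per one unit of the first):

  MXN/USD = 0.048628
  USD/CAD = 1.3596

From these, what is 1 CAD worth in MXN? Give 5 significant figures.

1 CAD ÷ 1.3596 = 0.73551 USD
0.73551 USD ÷ 0.048628 = 15.1252 MXN

CAD/MXN = 15.125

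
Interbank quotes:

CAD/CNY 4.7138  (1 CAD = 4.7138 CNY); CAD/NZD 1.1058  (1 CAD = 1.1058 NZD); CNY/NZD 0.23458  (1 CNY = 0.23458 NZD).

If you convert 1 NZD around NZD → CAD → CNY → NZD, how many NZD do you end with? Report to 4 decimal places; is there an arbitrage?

Around NZD → CAD → CNY → NZD: 1 ÷ 1.1058 × 4.7138 × 0.23458 = 0.999967
Product ≈ 1 (deviation 0.003%, within rounding noise).

1.0000 (no arbitrage)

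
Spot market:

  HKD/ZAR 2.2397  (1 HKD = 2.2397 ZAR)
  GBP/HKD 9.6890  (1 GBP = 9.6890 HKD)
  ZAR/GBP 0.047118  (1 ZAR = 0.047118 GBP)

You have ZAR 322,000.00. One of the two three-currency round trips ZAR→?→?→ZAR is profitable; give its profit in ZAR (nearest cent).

Profit: ZAR 7,239.19

Profitable loop is ZAR → GBP → HKD → ZAR:
ZAR 322,000.00 × 0.047118 = GBP 15,172.00
GBP 15,172.00 × 9.6890 = HKD 147,001.47
HKD 147,001.47 × 2.2397 = ZAR 329,239.19
Profit = ZAR 329,239.19 − ZAR 322,000.00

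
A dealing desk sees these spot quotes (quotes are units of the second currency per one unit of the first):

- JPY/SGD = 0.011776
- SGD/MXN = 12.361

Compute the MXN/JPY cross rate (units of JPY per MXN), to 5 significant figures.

MXN/JPY = 6.8699

1 MXN ÷ 12.361 = 0.0808996 SGD
0.0808996 SGD ÷ 0.011776 = 6.86987 JPY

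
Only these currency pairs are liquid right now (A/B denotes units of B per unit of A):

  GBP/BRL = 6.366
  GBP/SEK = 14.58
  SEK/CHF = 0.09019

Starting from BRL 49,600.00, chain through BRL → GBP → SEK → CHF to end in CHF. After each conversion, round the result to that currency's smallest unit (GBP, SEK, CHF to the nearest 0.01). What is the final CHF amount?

BRL 49,600.00 ÷ 6.366 = GBP 7,791.39
GBP 7,791.39 × 14.58 = SEK 113,598.47
SEK 113,598.47 × 0.09019 = CHF 10,245.45

CHF 10,245.45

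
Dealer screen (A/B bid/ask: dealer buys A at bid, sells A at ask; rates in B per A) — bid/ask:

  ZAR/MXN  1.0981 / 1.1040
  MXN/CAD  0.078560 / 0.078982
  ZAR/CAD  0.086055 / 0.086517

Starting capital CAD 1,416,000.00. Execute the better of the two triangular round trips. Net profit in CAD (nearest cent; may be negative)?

Net result: CAD -4,096.00 (no profitable arbitrage after spreads)

Best loop CAD → ZAR → MXN → CAD:
CAD 1,416,000.00 ÷ 0.086517 (buy ZAR at ask) = ZAR 16,366,725.61
ZAR 16,366,725.61 × 1.0981 (sell ZAR at bid) = MXN 17,972,301.40
MXN 17,972,301.40 × 0.078560 (sell MXN at bid) = CAD 1,411,904.00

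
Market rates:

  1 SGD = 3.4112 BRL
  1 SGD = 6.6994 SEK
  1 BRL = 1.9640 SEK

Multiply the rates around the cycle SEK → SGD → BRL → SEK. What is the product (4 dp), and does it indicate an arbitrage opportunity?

Around SEK → SGD → BRL → SEK: 1 ÷ 6.6994 × 3.4112 × 1.9640 = 1.000029
Product ≈ 1 (deviation 0.003%, within rounding noise).

1.0000 (no arbitrage)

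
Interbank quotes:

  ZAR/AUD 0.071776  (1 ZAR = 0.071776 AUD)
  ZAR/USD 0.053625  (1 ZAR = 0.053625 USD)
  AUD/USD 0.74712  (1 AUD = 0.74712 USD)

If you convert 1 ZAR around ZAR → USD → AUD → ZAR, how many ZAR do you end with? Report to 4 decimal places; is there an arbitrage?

Around ZAR → USD → AUD → ZAR: 1 × 0.053625 ÷ 0.74712 ÷ 0.071776 = 0.999995
Product ≈ 1 (deviation 0.001%, within rounding noise).

1.0000 (no arbitrage)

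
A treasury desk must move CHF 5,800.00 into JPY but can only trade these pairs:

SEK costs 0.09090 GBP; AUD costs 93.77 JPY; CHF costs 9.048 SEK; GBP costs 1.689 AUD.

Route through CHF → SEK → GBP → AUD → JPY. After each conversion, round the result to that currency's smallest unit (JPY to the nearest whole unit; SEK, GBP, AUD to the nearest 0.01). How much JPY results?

JPY 755,507

CHF 5,800.00 × 9.048 = SEK 52,478.40
SEK 52,478.40 × 0.09090 = GBP 4,770.29
GBP 4,770.29 × 1.689 = AUD 8,057.02
AUD 8,057.02 × 93.77 = JPY 755,507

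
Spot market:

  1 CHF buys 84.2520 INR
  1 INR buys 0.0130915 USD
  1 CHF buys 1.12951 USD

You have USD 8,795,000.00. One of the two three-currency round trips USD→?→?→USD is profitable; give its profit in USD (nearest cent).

Profitable loop is USD → INR → CHF → USD:
USD 8,795,000.00 ÷ 0.0130915 = INR 671,809,953.02
INR 671,809,953.02 ÷ 84.2520 = CHF 7,973,816.09
CHF 7,973,816.09 × 1.12951 = USD 9,006,505.01
Profit = USD 9,006,505.01 − USD 8,795,000.00

Profit: USD 211,505.01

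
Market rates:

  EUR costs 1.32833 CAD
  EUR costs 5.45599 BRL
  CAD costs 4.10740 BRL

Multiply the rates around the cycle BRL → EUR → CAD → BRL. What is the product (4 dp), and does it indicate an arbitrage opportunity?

Around BRL → EUR → CAD → BRL: 1 ÷ 5.45599 × 1.32833 × 4.10740 = 0.999999
Product ≈ 1 (deviation 0.000%, within rounding noise).

1.0000 (no arbitrage)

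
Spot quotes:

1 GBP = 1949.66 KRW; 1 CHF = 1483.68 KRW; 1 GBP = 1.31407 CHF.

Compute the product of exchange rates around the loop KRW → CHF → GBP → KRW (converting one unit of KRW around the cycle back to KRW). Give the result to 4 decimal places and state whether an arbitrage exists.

1.0000 (no arbitrage)

Around KRW → CHF → GBP → KRW: 1 ÷ 1483.68 ÷ 1.31407 × 1949.66 = 1.000000
Product ≈ 1 (deviation 0.000%, within rounding noise).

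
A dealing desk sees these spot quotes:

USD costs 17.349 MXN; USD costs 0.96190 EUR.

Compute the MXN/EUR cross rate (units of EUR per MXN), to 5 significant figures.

1 MXN ÷ 17.349 = 0.0576402 USD
0.0576402 USD × 0.96190 = 0.0554441 EUR

MXN/EUR = 0.055444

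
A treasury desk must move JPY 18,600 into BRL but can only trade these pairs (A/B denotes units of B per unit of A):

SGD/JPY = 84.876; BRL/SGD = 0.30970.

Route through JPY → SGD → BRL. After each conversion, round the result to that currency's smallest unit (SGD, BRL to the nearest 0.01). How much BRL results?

BRL 707.59

JPY 18,600 ÷ 84.876 = SGD 219.14
SGD 219.14 ÷ 0.30970 = BRL 707.59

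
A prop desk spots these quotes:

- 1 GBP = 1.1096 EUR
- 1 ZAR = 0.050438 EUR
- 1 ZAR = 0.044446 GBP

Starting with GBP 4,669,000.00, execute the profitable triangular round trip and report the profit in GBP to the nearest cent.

Profit: GBP 106,101.43

Profitable loop is GBP → ZAR → EUR → GBP:
GBP 4,669,000.00 ÷ 0.044446 = ZAR 105,048,823.29
ZAR 105,048,823.29 × 0.050438 = EUR 5,298,452.55
EUR 5,298,452.55 ÷ 1.1096 = GBP 4,775,101.43
Profit = GBP 4,775,101.43 − GBP 4,669,000.00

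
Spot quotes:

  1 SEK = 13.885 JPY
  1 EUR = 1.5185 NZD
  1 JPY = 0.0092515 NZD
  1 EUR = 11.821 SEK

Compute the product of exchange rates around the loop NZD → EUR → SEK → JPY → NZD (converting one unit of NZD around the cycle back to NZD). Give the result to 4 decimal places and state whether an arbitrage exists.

1.0000 (no arbitrage)

Around NZD → EUR → SEK → JPY → NZD: 1 ÷ 1.5185 × 11.821 × 13.885 × 0.0092515 = 0.999994
Product ≈ 1 (deviation 0.001%, within rounding noise).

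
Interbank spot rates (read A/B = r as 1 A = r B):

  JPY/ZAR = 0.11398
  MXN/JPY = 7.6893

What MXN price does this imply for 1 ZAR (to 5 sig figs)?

ZAR/MXN = 1.1410

1 ZAR ÷ 0.11398 = 8.77347 JPY
8.77347 JPY ÷ 7.6893 = 1.141 MXN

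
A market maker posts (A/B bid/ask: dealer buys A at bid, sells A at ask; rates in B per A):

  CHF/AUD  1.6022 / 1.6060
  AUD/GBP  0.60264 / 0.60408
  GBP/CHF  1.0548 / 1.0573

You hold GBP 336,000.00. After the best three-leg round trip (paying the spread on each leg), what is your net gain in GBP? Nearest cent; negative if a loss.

Best loop GBP → CHF → AUD → GBP:
GBP 336,000.00 × 1.0548 (sell GBP at bid) = CHF 354,412.80
CHF 354,412.80 × 1.6022 (sell CHF at bid) = AUD 567,840.19
AUD 567,840.19 × 0.60264 (sell AUD at bid) = GBP 342,203.21

Net profit: GBP 6,203.21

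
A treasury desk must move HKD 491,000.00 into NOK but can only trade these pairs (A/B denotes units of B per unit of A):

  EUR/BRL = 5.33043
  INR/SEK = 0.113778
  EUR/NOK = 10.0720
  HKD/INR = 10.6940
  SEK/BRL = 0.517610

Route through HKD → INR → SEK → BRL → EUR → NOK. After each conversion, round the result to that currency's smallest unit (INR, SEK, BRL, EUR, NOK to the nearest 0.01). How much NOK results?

HKD 491,000.00 × 10.6940 = INR 5,250,754.00
INR 5,250,754.00 × 0.113778 = SEK 597,420.29
SEK 597,420.29 × 0.517610 = BRL 309,230.72
BRL 309,230.72 ÷ 5.33043 = EUR 58,012.34
EUR 58,012.34 × 10.0720 = NOK 584,300.29

NOK 584,300.29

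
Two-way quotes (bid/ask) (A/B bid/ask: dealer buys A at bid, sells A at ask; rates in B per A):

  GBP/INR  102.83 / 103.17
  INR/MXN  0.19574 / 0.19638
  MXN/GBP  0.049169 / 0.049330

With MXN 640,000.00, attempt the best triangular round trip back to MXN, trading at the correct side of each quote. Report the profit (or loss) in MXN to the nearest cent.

Best loop MXN → INR → GBP → MXN:
MXN 640,000.00 ÷ 0.19638 (buy INR at ask) = INR 3,258,987.68
INR 3,258,987.68 ÷ 103.17 (buy GBP at ask) = GBP 31,588.52
GBP 31,588.52 ÷ 0.049330 (buy MXN at ask) = MXN 640,351.12

Net profit: MXN 351.12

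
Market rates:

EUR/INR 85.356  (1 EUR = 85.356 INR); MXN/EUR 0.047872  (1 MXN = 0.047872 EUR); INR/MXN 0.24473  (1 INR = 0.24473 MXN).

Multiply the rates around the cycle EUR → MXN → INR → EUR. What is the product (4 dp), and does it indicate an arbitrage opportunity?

Around EUR → MXN → INR → EUR: 1 ÷ 0.047872 ÷ 0.24473 ÷ 85.356 = 0.999993
Product ≈ 1 (deviation 0.001%, within rounding noise).

1.0000 (no arbitrage)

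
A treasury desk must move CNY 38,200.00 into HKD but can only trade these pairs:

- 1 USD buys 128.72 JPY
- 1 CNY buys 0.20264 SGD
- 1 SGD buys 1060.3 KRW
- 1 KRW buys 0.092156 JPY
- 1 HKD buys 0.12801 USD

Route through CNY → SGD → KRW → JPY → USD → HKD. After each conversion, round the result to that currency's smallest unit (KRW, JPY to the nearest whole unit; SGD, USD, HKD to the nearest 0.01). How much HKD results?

HKD 45,904.07

CNY 38,200.00 × 0.20264 = SGD 7,740.85
SGD 7,740.85 × 1060.3 = KRW 8,207,623
KRW 8,207,623 × 0.092156 = JPY 756,382
JPY 756,382 ÷ 128.72 = USD 5,876.18
USD 5,876.18 ÷ 0.12801 = HKD 45,904.07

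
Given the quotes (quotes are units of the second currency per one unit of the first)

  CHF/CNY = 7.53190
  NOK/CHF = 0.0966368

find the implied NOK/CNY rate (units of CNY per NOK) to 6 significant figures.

NOK/CNY = 0.727859

1 NOK × 0.0966368 = 0.0966368 CHF
0.0966368 CHF × 7.53190 = 0.727859 CNY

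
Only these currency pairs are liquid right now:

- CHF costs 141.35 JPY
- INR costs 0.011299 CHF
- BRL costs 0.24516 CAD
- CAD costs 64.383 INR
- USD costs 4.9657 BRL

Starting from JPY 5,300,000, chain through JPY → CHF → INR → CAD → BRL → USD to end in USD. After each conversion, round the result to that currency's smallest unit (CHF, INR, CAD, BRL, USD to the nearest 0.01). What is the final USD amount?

JPY 5,300,000 ÷ 141.35 = CHF 37,495.58
CHF 37,495.58 ÷ 0.011299 = INR 3,318,486.59
INR 3,318,486.59 ÷ 64.383 = CAD 51,542.90
CAD 51,542.90 ÷ 0.24516 = BRL 210,241.88
BRL 210,241.88 ÷ 4.9657 = USD 42,338.82

USD 42,338.82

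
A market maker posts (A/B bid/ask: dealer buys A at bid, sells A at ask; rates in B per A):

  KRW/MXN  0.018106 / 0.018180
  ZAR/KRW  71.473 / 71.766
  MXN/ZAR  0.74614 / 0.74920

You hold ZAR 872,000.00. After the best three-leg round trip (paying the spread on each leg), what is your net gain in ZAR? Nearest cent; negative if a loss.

Best loop ZAR → MXN → KRW → ZAR:
ZAR 872,000.00 ÷ 0.74920 (buy MXN at ask) = MXN 1,163,908.17
MXN 1,163,908.17 ÷ 0.018180 (buy KRW at ask) = KRW 64,021,351
KRW 64,021,351 ÷ 71.766 (buy ZAR at ask) = ZAR 892,084.71

Net profit: ZAR 20,084.71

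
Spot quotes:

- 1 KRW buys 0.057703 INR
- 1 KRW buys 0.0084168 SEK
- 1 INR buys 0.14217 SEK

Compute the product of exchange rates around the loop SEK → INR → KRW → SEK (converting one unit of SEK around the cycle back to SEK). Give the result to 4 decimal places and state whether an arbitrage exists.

Around SEK → INR → KRW → SEK: 1 ÷ 0.14217 ÷ 0.057703 × 0.0084168 = 1.025984
Product > 1; profitable direction is SEK → INR → KRW → SEK.

1.0260 (arbitrage exists)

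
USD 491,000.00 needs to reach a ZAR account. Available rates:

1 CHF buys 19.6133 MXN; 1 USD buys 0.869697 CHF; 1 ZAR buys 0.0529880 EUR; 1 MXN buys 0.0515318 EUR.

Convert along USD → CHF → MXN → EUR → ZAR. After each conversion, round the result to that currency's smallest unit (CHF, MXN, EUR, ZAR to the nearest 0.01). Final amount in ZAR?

ZAR 8,145,128.14

USD 491,000.00 × 0.869697 = CHF 427,021.23
CHF 427,021.23 × 19.6133 = MXN 8,375,295.49
MXN 8,375,295.49 × 0.0515318 = EUR 431,594.05
EUR 431,594.05 ÷ 0.0529880 = ZAR 8,145,128.14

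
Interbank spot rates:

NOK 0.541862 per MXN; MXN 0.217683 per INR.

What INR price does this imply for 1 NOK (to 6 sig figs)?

NOK/INR = 8.47787

1 NOK ÷ 0.541862 = 1.84549 MXN
1.84549 MXN ÷ 0.217683 = 8.47787 INR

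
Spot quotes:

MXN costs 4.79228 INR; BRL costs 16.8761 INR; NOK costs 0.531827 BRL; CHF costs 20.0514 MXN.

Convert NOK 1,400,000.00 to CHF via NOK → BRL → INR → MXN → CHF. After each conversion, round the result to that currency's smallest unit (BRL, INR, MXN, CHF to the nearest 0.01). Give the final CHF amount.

CHF 130,762.62

NOK 1,400,000.00 × 0.531827 = BRL 744,557.80
BRL 744,557.80 × 16.8761 = INR 12,565,231.89
INR 12,565,231.89 ÷ 4.79228 = MXN 2,621,973.65
MXN 2,621,973.65 ÷ 20.0514 = CHF 130,762.62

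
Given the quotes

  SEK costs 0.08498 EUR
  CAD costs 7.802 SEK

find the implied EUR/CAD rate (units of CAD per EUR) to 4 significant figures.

EUR/CAD = 1.508

1 EUR ÷ 0.08498 = 11.7675 SEK
11.7675 SEK ÷ 7.802 = 1.50826 CAD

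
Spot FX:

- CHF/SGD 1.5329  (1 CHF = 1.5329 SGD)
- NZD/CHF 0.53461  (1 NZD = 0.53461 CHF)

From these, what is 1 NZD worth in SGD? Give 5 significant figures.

NZD/SGD = 0.81950

1 NZD × 0.53461 = 0.53461 CHF
0.53461 CHF × 1.5329 = 0.819504 SGD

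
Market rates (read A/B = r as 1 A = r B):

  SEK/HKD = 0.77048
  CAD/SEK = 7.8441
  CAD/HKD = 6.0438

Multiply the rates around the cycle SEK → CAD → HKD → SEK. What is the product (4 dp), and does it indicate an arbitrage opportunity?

1.0000 (no arbitrage)

Around SEK → CAD → HKD → SEK: 1 ÷ 7.8441 × 6.0438 ÷ 0.77048 = 1.000013
Product ≈ 1 (deviation 0.001%, within rounding noise).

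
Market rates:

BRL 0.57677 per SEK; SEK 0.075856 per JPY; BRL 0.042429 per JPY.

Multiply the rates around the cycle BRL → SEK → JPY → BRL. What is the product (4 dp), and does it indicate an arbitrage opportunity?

Around BRL → SEK → JPY → BRL: 1 ÷ 0.57677 ÷ 0.075856 × 0.042429 = 0.969773
Product < 1; profitable direction is BRL → JPY → SEK → BRL.

0.9698 (arbitrage exists)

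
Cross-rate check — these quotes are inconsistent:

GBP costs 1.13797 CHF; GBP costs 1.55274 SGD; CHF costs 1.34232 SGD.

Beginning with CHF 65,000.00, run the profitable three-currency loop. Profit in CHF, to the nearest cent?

Profit: CHF 1,073.18

Profitable loop is CHF → GBP → SGD → CHF:
CHF 65,000.00 ÷ 1.13797 = GBP 57,119.26
GBP 57,119.26 × 1.55274 = SGD 88,691.35
SGD 88,691.35 ÷ 1.34232 = CHF 66,073.18
Profit = CHF 66,073.18 − CHF 65,000.00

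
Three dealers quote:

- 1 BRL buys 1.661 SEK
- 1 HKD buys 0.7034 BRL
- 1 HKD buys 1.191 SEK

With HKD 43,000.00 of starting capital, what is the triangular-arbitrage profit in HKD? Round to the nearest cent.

Profit: HKD 833.71

Profitable loop is HKD → SEK → BRL → HKD:
HKD 43,000.00 × 1.191 = SEK 51,213.00
SEK 51,213.00 ÷ 1.661 = BRL 30,832.63
BRL 30,832.63 ÷ 0.7034 = HKD 43,833.71
Profit = HKD 43,833.71 − HKD 43,000.00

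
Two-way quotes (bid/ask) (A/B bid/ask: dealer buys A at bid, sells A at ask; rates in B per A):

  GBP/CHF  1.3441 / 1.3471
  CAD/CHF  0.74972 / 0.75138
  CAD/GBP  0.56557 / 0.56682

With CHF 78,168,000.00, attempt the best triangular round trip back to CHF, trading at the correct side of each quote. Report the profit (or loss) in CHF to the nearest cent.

Best loop CHF → CAD → GBP → CHF:
CHF 78,168,000.00 ÷ 0.75138 (buy CAD at ask) = CAD 104,032,580.05
CAD 104,032,580.05 × 0.56557 (sell CAD at bid) = GBP 58,837,706.30
GBP 58,837,706.30 × 1.3441 (sell GBP at bid) = CHF 79,083,761.04

Net profit: CHF 915,761.04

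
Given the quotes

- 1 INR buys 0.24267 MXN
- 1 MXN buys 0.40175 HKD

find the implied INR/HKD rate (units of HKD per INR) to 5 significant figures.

1 INR × 0.24267 = 0.24267 MXN
0.24267 MXN × 0.40175 = 0.0974927 HKD

INR/HKD = 0.097493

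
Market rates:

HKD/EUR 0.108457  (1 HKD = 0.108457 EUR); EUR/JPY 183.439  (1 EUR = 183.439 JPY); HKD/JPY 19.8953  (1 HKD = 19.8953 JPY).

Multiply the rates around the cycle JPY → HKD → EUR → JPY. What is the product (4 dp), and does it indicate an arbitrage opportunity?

1.0000 (no arbitrage)

Around JPY → HKD → EUR → JPY: 1 ÷ 19.8953 × 0.108457 × 183.439 = 0.999997
Product ≈ 1 (deviation 0.000%, within rounding noise).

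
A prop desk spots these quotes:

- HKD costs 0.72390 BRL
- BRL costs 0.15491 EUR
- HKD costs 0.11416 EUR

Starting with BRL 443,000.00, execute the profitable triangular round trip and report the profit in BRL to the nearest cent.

Profit: BRL 7,982.46

Profitable loop is BRL → HKD → EUR → BRL:
BRL 443,000.00 ÷ 0.72390 = HKD 611,962.98
HKD 611,962.98 × 0.11416 = EUR 69,861.69
EUR 69,861.69 ÷ 0.15491 = BRL 450,982.46
Profit = BRL 450,982.46 − BRL 443,000.00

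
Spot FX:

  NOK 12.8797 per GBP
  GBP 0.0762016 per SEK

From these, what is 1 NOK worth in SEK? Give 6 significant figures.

NOK/SEK = 1.01890

1 NOK ÷ 12.8797 = 0.0776416 GBP
0.0776416 GBP ÷ 0.0762016 = 1.0189 SEK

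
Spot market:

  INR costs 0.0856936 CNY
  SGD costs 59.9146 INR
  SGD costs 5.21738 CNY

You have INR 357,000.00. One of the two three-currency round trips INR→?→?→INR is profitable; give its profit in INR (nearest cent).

Profitable loop is INR → SGD → CNY → INR:
INR 357,000.00 ÷ 59.9146 = SGD 5,958.48
SGD 5,958.48 × 5.21738 = CNY 31,087.66
CNY 31,087.66 ÷ 0.0856936 = INR 362,776.91
Profit = INR 362,776.91 − INR 357,000.00

Profit: INR 5,776.91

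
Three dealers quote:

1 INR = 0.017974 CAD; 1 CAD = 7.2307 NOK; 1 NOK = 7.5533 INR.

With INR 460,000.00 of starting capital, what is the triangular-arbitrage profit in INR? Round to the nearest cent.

Profit: INR 8,593.24

Profitable loop is INR → NOK → CAD → INR:
INR 460,000.00 ÷ 7.5533 = NOK 60,900.53
NOK 60,900.53 ÷ 7.2307 = CAD 8,422.49
CAD 8,422.49 ÷ 0.017974 = INR 468,593.24
Profit = INR 468,593.24 − INR 460,000.00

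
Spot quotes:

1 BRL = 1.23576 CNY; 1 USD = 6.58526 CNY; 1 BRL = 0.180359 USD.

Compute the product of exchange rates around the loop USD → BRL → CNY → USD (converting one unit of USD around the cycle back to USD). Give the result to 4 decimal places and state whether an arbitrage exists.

Around USD → BRL → CNY → USD: 1 ÷ 0.180359 × 1.23576 ÷ 6.58526 = 1.040455
Product > 1; profitable direction is USD → BRL → CNY → USD.

1.0405 (arbitrage exists)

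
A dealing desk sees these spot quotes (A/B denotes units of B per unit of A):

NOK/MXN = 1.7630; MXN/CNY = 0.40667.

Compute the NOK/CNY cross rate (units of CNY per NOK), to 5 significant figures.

1 NOK × 1.7630 = 1.763 MXN
1.763 MXN × 0.40667 = 0.716959 CNY

NOK/CNY = 0.71696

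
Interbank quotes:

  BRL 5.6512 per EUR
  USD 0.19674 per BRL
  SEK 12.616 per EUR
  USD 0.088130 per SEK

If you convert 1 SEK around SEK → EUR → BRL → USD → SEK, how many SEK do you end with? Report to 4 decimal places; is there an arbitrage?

Around SEK → EUR → BRL → USD → SEK: 1 ÷ 12.616 × 5.6512 × 0.19674 ÷ 0.088130 = 0.999972
Product ≈ 1 (deviation 0.003%, within rounding noise).

1.0000 (no arbitrage)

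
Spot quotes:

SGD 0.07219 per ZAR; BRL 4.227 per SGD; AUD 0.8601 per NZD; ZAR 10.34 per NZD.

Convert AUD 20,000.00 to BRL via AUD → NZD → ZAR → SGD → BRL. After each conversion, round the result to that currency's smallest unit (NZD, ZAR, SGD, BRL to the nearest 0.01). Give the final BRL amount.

AUD 20,000.00 ÷ 0.8601 = NZD 23,253.11
NZD 23,253.11 × 10.34 = ZAR 240,437.16
ZAR 240,437.16 × 0.07219 = SGD 17,357.16
SGD 17,357.16 × 4.227 = BRL 73,368.72

BRL 73,368.72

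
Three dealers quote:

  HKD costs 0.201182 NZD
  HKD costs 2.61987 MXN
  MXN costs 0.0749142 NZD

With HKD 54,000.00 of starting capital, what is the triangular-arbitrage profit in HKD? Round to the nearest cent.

Profit: HKD 1,352.72

Profitable loop is HKD → NZD → MXN → HKD:
HKD 54,000.00 × 0.201182 = NZD 10,863.83
NZD 10,863.83 ÷ 0.0749142 = MXN 145,016.94
MXN 145,016.94 ÷ 2.61987 = HKD 55,352.72
Profit = HKD 55,352.72 − HKD 54,000.00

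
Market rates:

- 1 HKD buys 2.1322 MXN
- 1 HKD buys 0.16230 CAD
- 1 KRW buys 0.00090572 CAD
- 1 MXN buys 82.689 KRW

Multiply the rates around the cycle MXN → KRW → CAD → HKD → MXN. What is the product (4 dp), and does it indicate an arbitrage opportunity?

Around MXN → KRW → CAD → HKD → MXN: 1 × 82.689 × 0.00090572 ÷ 0.16230 × 2.1322 = 0.983900
Product < 1; profitable direction is MXN → HKD → CAD → KRW → MXN.

0.9839 (arbitrage exists)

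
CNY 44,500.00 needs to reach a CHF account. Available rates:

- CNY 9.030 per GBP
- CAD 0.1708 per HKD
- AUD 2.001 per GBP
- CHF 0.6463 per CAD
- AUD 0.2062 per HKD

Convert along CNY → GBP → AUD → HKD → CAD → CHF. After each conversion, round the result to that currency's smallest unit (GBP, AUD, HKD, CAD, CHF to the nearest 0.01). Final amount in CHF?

CNY 44,500.00 ÷ 9.030 = GBP 4,928.02
GBP 4,928.02 × 2.001 = AUD 9,860.97
AUD 9,860.97 ÷ 0.2062 = HKD 47,822.36
HKD 47,822.36 × 0.1708 = CAD 8,168.06
CAD 8,168.06 × 0.6463 = CHF 5,279.02

CHF 5,279.02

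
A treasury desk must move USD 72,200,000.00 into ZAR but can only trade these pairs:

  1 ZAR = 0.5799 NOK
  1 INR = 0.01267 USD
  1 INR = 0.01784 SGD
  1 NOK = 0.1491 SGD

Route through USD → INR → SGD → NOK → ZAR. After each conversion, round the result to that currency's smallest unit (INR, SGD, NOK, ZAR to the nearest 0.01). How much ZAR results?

USD 72,200,000.00 ÷ 0.01267 = INR 5,698,500,394.63
INR 5,698,500,394.63 × 0.01784 = SGD 101,661,247.04
SGD 101,661,247.04 ÷ 0.1491 = NOK 681,832,642.79
NOK 681,832,642.79 ÷ 0.5799 = ZAR 1,175,776,242.09

ZAR 1,175,776,242.09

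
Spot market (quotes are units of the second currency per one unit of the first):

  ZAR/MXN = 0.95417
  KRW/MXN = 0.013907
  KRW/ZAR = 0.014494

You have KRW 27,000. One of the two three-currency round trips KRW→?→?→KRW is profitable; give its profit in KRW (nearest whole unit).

Profitable loop is KRW → MXN → ZAR → KRW:
KRW 27,000 × 0.013907 = MXN 375.49
MXN 375.49 ÷ 0.95417 = ZAR 393.52
ZAR 393.52 ÷ 0.014494 = KRW 27,151
Profit = KRW 27,151 − KRW 27,000

Profit: KRW 151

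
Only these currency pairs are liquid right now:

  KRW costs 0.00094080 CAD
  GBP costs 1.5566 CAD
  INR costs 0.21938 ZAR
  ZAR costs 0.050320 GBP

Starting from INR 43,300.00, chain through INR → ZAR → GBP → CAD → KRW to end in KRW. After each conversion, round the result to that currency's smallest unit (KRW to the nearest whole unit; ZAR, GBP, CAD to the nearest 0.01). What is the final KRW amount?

INR 43,300.00 × 0.21938 = ZAR 9,499.15
ZAR 9,499.15 × 0.050320 = GBP 478.00
GBP 478.00 × 1.5566 = CAD 744.05
CAD 744.05 ÷ 0.00094080 = KRW 790,869

KRW 790,869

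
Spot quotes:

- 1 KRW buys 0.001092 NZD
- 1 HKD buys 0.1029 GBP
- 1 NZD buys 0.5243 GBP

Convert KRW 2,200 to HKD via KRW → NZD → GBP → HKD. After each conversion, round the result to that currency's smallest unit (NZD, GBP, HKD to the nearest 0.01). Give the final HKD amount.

KRW 2,200 × 0.001092 = NZD 2.40
NZD 2.40 × 0.5243 = GBP 1.26
GBP 1.26 ÷ 0.1029 = HKD 12.24

HKD 12.24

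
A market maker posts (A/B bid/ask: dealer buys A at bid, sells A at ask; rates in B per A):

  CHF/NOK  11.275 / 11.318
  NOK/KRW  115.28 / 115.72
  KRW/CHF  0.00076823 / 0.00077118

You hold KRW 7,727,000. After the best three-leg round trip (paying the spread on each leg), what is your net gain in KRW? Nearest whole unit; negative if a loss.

Best loop KRW → CHF → NOK → KRW:
KRW 7,727,000 × 0.00076823 (sell KRW at bid) = CHF 5,936.11
CHF 5,936.11 × 11.275 (sell CHF at bid) = NOK 66,929.68
NOK 66,929.68 × 115.28 (sell NOK at bid) = KRW 7,715,653

Net result: KRW -11,347 (no profitable arbitrage after spreads)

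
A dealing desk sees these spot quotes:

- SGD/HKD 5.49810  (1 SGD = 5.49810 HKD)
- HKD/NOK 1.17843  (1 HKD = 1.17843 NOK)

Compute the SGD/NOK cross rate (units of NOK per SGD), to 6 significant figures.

1 SGD × 5.49810 = 5.4981 HKD
5.4981 HKD × 1.17843 = 6.47913 NOK

SGD/NOK = 6.47913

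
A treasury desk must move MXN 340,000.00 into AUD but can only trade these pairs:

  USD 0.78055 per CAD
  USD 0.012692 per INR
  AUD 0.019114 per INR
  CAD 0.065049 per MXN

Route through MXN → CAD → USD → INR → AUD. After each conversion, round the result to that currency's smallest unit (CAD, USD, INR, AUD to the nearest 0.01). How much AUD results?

AUD 25,998.11

MXN 340,000.00 × 0.065049 = CAD 22,116.66
CAD 22,116.66 × 0.78055 = USD 17,263.16
USD 17,263.16 ÷ 0.012692 = INR 1,360,160.73
INR 1,360,160.73 × 0.019114 = AUD 25,998.11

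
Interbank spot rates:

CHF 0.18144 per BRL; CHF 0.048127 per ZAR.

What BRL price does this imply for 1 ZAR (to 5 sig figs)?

ZAR/BRL = 0.26525

1 ZAR × 0.048127 = 0.048127 CHF
0.048127 CHF ÷ 0.18144 = 0.26525 BRL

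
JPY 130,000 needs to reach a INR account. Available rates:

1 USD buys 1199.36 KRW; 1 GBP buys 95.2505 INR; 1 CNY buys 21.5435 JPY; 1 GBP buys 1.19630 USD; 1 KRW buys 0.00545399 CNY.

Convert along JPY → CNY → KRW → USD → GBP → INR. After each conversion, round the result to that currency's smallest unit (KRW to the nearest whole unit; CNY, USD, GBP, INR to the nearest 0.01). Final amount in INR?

INR 73,449.57

JPY 130,000 ÷ 21.5435 = CNY 6,034.30
CNY 6,034.30 ÷ 0.00545399 = KRW 1,106,401
KRW 1,106,401 ÷ 1199.36 = USD 922.49
USD 922.49 ÷ 1.19630 = GBP 771.12
GBP 771.12 × 95.2505 = INR 73,449.57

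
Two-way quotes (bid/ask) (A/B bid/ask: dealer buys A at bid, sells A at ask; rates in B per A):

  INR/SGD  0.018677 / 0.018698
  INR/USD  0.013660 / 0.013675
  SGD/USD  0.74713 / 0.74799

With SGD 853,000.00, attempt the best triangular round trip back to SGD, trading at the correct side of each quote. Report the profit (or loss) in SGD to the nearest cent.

Best loop SGD → USD → INR → SGD:
SGD 853,000.00 × 0.74713 (sell SGD at bid) = USD 637,301.89
USD 637,301.89 ÷ 0.013675 (buy INR at ask) = INR 46,603,428.88
INR 46,603,428.88 × 0.018677 (sell INR at bid) = SGD 870,412.24

Net profit: SGD 17,412.24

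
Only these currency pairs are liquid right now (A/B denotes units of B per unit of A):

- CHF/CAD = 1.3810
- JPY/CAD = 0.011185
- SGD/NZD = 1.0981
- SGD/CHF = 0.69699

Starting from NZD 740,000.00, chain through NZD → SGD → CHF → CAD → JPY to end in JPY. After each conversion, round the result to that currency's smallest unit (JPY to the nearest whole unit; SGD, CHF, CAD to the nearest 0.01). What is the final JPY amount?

JPY 57,992,799

NZD 740,000.00 ÷ 1.0981 = SGD 673,891.27
SGD 673,891.27 × 0.69699 = CHF 469,695.48
CHF 469,695.48 × 1.3810 = CAD 648,649.46
CAD 648,649.46 ÷ 0.011185 = JPY 57,992,799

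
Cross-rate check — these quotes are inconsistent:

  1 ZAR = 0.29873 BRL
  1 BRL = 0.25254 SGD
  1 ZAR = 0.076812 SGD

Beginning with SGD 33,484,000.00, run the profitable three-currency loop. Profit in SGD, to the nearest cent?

Profit: SGD 608,385.57

Profitable loop is SGD → BRL → ZAR → SGD:
SGD 33,484,000.00 ÷ 0.25254 = BRL 132,588,896.81
BRL 132,588,896.81 ÷ 0.29873 = ZAR 443,841,920.16
ZAR 443,841,920.16 × 0.076812 = SGD 34,092,385.57
Profit = SGD 34,092,385.57 − SGD 33,484,000.00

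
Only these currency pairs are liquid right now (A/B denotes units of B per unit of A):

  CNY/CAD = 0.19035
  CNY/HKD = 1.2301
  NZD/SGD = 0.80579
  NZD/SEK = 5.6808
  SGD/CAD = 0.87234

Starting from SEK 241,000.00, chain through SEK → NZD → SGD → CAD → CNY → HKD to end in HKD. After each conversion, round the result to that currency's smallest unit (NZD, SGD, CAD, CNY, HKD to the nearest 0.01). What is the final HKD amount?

HKD 192,709.34

SEK 241,000.00 ÷ 5.6808 = NZD 42,423.60
NZD 42,423.60 × 0.80579 = SGD 34,184.51
SGD 34,184.51 × 0.87234 = CAD 29,820.52
CAD 29,820.52 ÷ 0.19035 = CNY 156,661.52
CNY 156,661.52 × 1.2301 = HKD 192,709.34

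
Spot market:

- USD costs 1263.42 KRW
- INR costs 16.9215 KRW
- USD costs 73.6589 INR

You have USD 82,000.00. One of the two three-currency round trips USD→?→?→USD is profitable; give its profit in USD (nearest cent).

Profit: USD 1,118.46

Profitable loop is USD → KRW → INR → USD:
USD 82,000.00 × 1263.42 = KRW 103,600,440
KRW 103,600,440 ÷ 16.9215 = INR 6,122,414.68
INR 6,122,414.68 ÷ 73.6589 = USD 83,118.46
Profit = USD 83,118.46 − USD 82,000.00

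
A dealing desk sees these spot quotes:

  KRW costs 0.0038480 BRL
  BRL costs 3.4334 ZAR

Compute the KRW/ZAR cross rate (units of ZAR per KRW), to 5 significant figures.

1 KRW × 0.0038480 = 0.003848 BRL
0.003848 BRL × 3.4334 = 0.0132117 ZAR

KRW/ZAR = 0.013212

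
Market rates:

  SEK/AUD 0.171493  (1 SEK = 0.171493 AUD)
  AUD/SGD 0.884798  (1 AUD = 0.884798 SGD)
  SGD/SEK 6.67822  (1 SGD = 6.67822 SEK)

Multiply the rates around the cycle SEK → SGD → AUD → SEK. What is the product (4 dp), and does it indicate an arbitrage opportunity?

Around SEK → SGD → AUD → SEK: 1 ÷ 6.67822 ÷ 0.884798 ÷ 0.171493 = 0.986845
Product < 1; profitable direction is SEK → AUD → SGD → SEK.

0.9868 (arbitrage exists)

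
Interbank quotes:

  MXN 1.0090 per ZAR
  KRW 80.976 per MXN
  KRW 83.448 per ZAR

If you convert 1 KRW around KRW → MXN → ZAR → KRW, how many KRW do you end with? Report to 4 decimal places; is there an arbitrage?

Around KRW → MXN → ZAR → KRW: 1 ÷ 80.976 ÷ 1.0090 × 83.448 = 1.021336
Product > 1; profitable direction is KRW → MXN → ZAR → KRW.

1.0213 (arbitrage exists)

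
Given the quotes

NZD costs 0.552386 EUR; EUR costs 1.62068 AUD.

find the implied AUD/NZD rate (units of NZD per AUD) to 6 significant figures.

AUD/NZD = 1.11702

1 AUD ÷ 1.62068 = 0.617025 EUR
0.617025 EUR ÷ 0.552386 = 1.11702 NZD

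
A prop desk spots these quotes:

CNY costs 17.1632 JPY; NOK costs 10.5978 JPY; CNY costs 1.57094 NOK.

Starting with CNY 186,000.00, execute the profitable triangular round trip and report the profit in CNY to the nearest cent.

Profit: CNY 5,750.23

Profitable loop is CNY → JPY → NOK → CNY:
CNY 186,000.00 × 17.1632 = JPY 3,192,355
JPY 3,192,355 ÷ 10.5978 = NOK 301,228.10
NOK 301,228.10 ÷ 1.57094 = CNY 191,750.23
Profit = CNY 191,750.23 − CNY 186,000.00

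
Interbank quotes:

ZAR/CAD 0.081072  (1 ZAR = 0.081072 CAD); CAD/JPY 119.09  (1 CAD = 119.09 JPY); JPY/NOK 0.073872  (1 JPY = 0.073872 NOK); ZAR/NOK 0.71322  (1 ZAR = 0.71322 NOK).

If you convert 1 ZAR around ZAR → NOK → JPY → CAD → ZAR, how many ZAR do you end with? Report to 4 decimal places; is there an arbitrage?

Around ZAR → NOK → JPY → CAD → ZAR: 1 × 0.71322 ÷ 0.073872 ÷ 119.09 ÷ 0.081072 = 0.999994
Product ≈ 1 (deviation 0.001%, within rounding noise).

1.0000 (no arbitrage)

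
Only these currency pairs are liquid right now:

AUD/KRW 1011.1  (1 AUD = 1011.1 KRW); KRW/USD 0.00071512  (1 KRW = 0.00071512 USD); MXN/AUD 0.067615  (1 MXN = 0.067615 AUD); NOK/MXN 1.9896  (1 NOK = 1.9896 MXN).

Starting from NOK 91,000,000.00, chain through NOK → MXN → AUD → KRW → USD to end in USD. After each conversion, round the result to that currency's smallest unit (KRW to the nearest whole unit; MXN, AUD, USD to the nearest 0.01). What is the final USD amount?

NOK 91,000,000.00 × 1.9896 = MXN 181,053,600.00
MXN 181,053,600.00 × 0.067615 = AUD 12,241,939.16
AUD 12,241,939.16 × 1011.1 = KRW 12,377,824,685
KRW 12,377,824,685 × 0.00071512 = USD 8,851,629.99

USD 8,851,629.99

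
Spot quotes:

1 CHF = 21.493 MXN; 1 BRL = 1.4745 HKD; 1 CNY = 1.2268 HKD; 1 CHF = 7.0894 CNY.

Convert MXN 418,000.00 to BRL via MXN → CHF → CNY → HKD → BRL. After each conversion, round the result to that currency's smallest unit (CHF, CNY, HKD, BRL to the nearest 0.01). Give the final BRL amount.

BRL 114,714.33

MXN 418,000.00 ÷ 21.493 = CHF 19,448.19
CHF 19,448.19 × 7.0894 = CNY 137,876.00
CNY 137,876.00 × 1.2268 = HKD 169,146.28
HKD 169,146.28 ÷ 1.4745 = BRL 114,714.33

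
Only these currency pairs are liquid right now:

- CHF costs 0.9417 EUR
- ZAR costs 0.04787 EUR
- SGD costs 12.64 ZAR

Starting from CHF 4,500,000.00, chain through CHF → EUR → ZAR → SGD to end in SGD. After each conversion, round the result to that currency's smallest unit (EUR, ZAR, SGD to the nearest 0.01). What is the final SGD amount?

SGD 7,003,491.13

CHF 4,500,000.00 × 0.9417 = EUR 4,237,650.00
EUR 4,237,650.00 ÷ 0.04787 = ZAR 88,524,127.85
ZAR 88,524,127.85 ÷ 12.64 = SGD 7,003,491.13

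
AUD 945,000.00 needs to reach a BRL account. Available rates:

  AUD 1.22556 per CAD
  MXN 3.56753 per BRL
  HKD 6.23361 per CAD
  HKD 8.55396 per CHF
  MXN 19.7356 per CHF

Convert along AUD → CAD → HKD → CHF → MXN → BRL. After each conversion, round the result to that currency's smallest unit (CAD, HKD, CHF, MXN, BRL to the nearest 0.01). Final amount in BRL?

BRL 3,108,510.54

AUD 945,000.00 ÷ 1.22556 = CAD 771,076.08
CAD 771,076.08 × 6.23361 = HKD 4,806,587.56
HKD 4,806,587.56 ÷ 8.55396 = CHF 561,913.73
CHF 561,913.73 × 19.7356 = MXN 11,089,704.61
MXN 11,089,704.61 ÷ 3.56753 = BRL 3,108,510.54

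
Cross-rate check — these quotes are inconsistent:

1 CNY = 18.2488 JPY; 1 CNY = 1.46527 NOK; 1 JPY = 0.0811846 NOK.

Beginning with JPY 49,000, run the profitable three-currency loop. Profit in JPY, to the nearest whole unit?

Profitable loop is JPY → NOK → CNY → JPY:
JPY 49,000 × 0.0811846 = NOK 3,978.05
NOK 3,978.05 ÷ 1.46527 = CNY 2,714.89
CNY 2,714.89 × 18.2488 = JPY 49,543
Profit = JPY 49,543 − JPY 49,000

Profit: JPY 543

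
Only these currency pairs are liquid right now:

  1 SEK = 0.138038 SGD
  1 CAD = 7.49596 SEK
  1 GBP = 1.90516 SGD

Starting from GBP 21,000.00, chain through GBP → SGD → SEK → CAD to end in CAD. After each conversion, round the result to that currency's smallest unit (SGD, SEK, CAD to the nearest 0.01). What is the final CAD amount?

GBP 21,000.00 × 1.90516 = SGD 40,008.36
SGD 40,008.36 ÷ 0.138038 = SEK 289,835.84
SEK 289,835.84 ÷ 7.49596 = CAD 38,665.61

CAD 38,665.61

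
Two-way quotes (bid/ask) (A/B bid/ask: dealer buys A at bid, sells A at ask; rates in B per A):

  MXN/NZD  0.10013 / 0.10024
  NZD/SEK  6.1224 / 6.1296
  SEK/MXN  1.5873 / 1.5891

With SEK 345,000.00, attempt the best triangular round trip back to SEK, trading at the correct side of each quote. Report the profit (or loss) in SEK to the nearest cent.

Best loop SEK → NZD → MXN → SEK:
SEK 345,000.00 ÷ 6.1296 (buy NZD at ask) = NZD 56,284.26
NZD 56,284.26 ÷ 0.10024 (buy MXN at ask) = MXN 561,495.01
MXN 561,495.01 ÷ 1.5891 (buy SEK at ask) = SEK 353,341.52

Net profit: SEK 8,341.52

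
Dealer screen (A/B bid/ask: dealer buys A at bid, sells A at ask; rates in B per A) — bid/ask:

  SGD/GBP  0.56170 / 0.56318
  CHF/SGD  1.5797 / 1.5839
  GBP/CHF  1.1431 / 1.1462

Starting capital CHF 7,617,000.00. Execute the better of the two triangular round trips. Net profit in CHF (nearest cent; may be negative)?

Best loop CHF → SGD → GBP → CHF:
CHF 7,617,000.00 × 1.5797 (sell CHF at bid) = SGD 12,032,574.90
SGD 12,032,574.90 × 0.56170 (sell SGD at bid) = GBP 6,758,697.32
GBP 6,758,697.32 × 1.1431 (sell GBP at bid) = CHF 7,725,866.91

Net profit: CHF 108,866.91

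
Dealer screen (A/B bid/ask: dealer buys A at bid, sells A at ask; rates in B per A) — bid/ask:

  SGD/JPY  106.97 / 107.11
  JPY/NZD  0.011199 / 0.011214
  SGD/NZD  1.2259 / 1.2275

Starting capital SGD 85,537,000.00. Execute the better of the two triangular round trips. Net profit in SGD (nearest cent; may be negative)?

Net profit: SGD 1,763,853.24

Best loop SGD → NZD → JPY → SGD:
SGD 85,537,000.00 × 1.2259 (sell SGD at bid) = NZD 104,859,808.30
NZD 104,859,808.30 ÷ 0.011214 (buy JPY at ask) = JPY 9,350,794,391
JPY 9,350,794,391 ÷ 107.11 (buy SGD at ask) = SGD 87,300,853.24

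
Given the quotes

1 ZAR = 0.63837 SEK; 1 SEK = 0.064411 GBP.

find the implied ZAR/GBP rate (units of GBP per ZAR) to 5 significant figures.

ZAR/GBP = 0.041118

1 ZAR × 0.63837 = 0.63837 SEK
0.63837 SEK × 0.064411 = 0.0411181 GBP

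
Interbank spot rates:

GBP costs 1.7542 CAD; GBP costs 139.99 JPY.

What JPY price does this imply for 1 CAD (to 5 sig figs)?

CAD/JPY = 79.803

1 CAD ÷ 1.7542 = 0.57006 GBP
0.57006 GBP × 139.99 = 79.8028 JPY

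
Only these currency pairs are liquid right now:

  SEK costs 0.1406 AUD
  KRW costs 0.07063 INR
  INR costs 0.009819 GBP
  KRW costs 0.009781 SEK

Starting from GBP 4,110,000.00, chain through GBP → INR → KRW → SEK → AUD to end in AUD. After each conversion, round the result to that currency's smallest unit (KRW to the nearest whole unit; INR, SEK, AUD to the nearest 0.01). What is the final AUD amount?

AUD 8,149,931.06

GBP 4,110,000.00 ÷ 0.009819 = INR 418,576,229.76
INR 418,576,229.76 ÷ 0.07063 = KRW 5,926,323,514
KRW 5,926,323,514 × 0.009781 = SEK 57,965,370.29
SEK 57,965,370.29 × 0.1406 = AUD 8,149,931.06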